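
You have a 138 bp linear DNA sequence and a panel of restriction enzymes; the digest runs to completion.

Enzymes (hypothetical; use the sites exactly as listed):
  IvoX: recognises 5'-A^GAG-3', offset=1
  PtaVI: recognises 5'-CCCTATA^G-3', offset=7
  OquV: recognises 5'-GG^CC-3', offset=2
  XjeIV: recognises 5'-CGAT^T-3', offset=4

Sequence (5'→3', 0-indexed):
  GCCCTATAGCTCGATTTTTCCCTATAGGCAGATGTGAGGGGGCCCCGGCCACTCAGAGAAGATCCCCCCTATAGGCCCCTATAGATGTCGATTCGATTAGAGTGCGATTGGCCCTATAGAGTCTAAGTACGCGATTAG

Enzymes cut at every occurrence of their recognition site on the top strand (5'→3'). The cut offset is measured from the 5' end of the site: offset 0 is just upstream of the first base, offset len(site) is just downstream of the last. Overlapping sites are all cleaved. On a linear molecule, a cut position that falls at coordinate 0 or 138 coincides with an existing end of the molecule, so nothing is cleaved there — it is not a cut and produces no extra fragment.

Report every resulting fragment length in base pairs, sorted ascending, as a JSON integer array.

Per-enzyme occurrences:
  IvoX (AGAG, off=1): starts [54, 98, 117] → cuts [55, 99, 118]
  PtaVI (CCCTATAG, off=7): starts [1, 19, 66, 76, 111] → cuts [8, 26, 73, 83, 118]
  OquV (GGCC, off=2): starts [40, 46, 73, 109] → cuts [42, 48, 75, 111]
  XjeIV (CGATT, off=4): starts [11, 88, 93, 104, 131] → cuts [15, 92, 97, 108, 135]

Pooled cuts: [8, 15, 26, 42, 48, 55, 73, 75, 83, 92, 97, 99, 108, 111, 118, 135]

Fragment lengths:
  [0,8): 8 bp
  [8,15): 7 bp
  [15,26): 11 bp
  [26,42): 16 bp
  [42,48): 6 bp
  [48,55): 7 bp
  [55,73): 18 bp
  [73,75): 2 bp
  [75,83): 8 bp
  [83,92): 9 bp
  [92,97): 5 bp
  [97,99): 2 bp
  [99,108): 9 bp
  [108,111): 3 bp
  [111,118): 7 bp
  [118,135): 17 bp
  [135,138): 3 bp

[2,2,3,3,5,6,7,7,7,8,8,9,9,11,16,17,18]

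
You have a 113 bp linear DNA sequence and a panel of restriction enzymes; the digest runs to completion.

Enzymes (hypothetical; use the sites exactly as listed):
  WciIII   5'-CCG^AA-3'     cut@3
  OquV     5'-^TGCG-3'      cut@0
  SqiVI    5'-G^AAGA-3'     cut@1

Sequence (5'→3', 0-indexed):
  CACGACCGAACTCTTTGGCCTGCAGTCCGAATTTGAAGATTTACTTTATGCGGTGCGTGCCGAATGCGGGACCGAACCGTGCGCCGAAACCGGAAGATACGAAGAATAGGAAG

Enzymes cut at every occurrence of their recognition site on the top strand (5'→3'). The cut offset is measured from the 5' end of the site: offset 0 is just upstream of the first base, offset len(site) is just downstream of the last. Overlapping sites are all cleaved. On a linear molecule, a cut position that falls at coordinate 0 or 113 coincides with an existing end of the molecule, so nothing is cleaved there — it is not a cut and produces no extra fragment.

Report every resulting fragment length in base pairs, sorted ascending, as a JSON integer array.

[2,5,5,6,7,7,8,8,9,10,12,13,21]

Site scan:
  WciIII (CCGAA, off=3): starts [5, 26, 59, 71, 83] → cuts [8, 29, 62, 74, 86]
  OquV (TGCG, off=0): starts [48, 53, 64, 79] → cuts [48, 53, 64, 79]
  SqiVI (GAAGA, off=1): starts [34, 92, 100] → cuts [35, 93, 101]

All cut coordinates (distinct, sorted): [8, 29, 35, 48, 53, 62, 64, 74, 79, 86, 93, 101]

Fragments:
  [0,8): 8 bp
  [8,29): 21 bp
  [29,35): 6 bp
  [35,48): 13 bp
  [48,53): 5 bp
  [53,62): 9 bp
  [62,64): 2 bp
  [64,74): 10 bp
  [74,79): 5 bp
  [79,86): 7 bp
  [86,93): 7 bp
  [93,101): 8 bp
  [101,113): 12 bp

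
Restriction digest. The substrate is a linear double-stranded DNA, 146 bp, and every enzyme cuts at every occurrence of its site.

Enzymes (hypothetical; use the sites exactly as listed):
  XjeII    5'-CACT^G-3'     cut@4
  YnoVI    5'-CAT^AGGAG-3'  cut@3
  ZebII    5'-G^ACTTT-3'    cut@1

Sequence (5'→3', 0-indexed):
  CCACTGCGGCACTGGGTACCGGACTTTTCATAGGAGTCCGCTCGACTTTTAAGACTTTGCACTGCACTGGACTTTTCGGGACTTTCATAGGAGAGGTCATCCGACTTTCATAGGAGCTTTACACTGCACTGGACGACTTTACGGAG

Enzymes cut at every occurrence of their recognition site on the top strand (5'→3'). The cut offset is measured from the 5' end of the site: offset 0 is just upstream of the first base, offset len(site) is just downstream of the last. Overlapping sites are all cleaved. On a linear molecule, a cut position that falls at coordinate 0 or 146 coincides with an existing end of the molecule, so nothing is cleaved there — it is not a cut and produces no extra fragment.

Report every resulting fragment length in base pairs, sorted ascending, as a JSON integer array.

Site scan:
  XjeII (CACTG, off=4): starts [1, 9, 59, 64, 121, 126] → cuts [5, 13, 63, 68, 125, 130]
  YnoVI (CATAGGAG, off=3): starts [28, 85, 108] → cuts [31, 88, 111]
  ZebII (GACTTT, off=1): starts [21, 43, 52, 69, 79, 102, 134] → cuts [22, 44, 53, 70, 80, 103, 135]

Pooled cuts: [5, 13, 22, 31, 44, 53, 63, 68, 70, 80, 88, 103, 111, 125, 130, 135]

Fragment lengths:
  [0,5): 5 bp
  [5,13): 8 bp
  [13,22): 9 bp
  [22,31): 9 bp
  [31,44): 13 bp
  [44,53): 9 bp
  [53,63): 10 bp
  [63,68): 5 bp
  [68,70): 2 bp
  [70,80): 10 bp
  [80,88): 8 bp
  [88,103): 15 bp
  [103,111): 8 bp
  [111,125): 14 bp
  [125,130): 5 bp
  [130,135): 5 bp
  [135,146): 11 bp

[2,5,5,5,5,8,8,8,9,9,9,10,10,11,13,14,15]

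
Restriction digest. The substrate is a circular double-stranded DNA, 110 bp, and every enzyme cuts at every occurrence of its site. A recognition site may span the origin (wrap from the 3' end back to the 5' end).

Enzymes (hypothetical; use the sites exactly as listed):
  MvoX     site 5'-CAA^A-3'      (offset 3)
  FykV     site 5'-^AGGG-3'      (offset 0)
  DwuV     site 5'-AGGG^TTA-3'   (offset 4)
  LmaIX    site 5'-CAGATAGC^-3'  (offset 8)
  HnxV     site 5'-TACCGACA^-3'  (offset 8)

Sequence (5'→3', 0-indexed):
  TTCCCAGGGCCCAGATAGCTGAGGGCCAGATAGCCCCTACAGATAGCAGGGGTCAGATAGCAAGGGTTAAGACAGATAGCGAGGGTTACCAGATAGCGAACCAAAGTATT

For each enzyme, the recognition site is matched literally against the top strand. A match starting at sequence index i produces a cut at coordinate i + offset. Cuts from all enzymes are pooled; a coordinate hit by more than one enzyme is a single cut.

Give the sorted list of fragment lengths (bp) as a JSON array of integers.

Site scan:
  MvoX (CAAA, off=3): starts [101] → cuts [104]
  FykV (AGGG, off=0): starts [5, 21, 47, 62, 81] → cuts [5, 21, 47, 62, 81]
  DwuV (AGGGTTA, off=4): starts [62, 81] → cuts [66, 85]
  LmaIX (CAGATAGC, off=8): starts [11, 26, 39, 53, 72, 89] → cuts [19, 34, 47, 61, 80, 97]
  HnxV (TACCGACA, off=8): no sites

All cut coordinates (distinct, sorted): [5, 19, 21, 34, 47, 61, 62, 66, 80, 81, 85, 97, 104]

Fragments:
  5→19: 14 bp
  19→21: 2 bp
  21→34: 13 bp
  34→47: 13 bp
  47→61: 14 bp
  61→62: 1 bp
  62→66: 4 bp
  66→80: 14 bp
  80→81: 1 bp
  81→85: 4 bp
  85→97: 12 bp
  97→104: 7 bp
  104→5 (wrap): 110-104+5 = 11 bp

[1,1,2,4,4,7,11,12,13,13,14,14,14]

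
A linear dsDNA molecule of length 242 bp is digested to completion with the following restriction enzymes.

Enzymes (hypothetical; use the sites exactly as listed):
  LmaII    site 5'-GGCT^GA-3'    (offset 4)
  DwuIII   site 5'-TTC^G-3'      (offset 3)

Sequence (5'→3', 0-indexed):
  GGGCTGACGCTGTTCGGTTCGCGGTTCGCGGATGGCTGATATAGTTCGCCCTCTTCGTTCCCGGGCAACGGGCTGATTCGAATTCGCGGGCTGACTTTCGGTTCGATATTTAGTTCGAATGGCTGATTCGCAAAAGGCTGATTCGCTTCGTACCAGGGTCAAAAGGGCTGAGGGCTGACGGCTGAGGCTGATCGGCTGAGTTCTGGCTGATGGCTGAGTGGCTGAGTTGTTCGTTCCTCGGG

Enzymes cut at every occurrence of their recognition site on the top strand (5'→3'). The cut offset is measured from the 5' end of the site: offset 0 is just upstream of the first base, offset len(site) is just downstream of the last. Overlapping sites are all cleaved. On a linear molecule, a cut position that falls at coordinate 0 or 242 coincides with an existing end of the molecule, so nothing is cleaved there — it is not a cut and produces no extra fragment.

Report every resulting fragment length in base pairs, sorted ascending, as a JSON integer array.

[5,5,5,5,5,5,5,6,6,7,7,7,7,7,7,8,8,8,9,9,10,10,10,10,10,11,12,18,20]

Site scan:
  LmaII GGCTGA/4: at [1, 33, 70, 88, 120, 135, 165, 172, 179, 185, 193, 204, 211, 219] ⇒ [5, 37, 74, 92, 124, 139, 169, 176, 183, 189, 197, 208, 215, 223]
  DwuIII TTCG/3: at [12, 17, 24, 44, 53, 76, 82, 96, 101, 113, 126, 141, 146, 229] ⇒ [15, 20, 27, 47, 56, 79, 85, 99, 104, 116, 129, 144, 149, 232]

Pooled cuts: [5, 15, 20, 27, 37, 47, 56, 74, 79, 85, 92, 99, 104, 116, 124, 129, 139, 144, 149, 169, 176, 183, 189, 197, 208, 215, 223, 232]

Fragments:
  [0,5): 5 bp
  [5,15): 10 bp
  [15,20): 5 bp
  [20,27): 7 bp
  [27,37): 10 bp
  [37,47): 10 bp
  [47,56): 9 bp
  [56,74): 18 bp
  [74,79): 5 bp
  [79,85): 6 bp
  [85,92): 7 bp
  [92,99): 7 bp
  [99,104): 5 bp
  [104,116): 12 bp
  [116,124): 8 bp
  [124,129): 5 bp
  [129,139): 10 bp
  [139,144): 5 bp
  [144,149): 5 bp
  [149,169): 20 bp
  [169,176): 7 bp
  [176,183): 7 bp
  [183,189): 6 bp
  [189,197): 8 bp
  [197,208): 11 bp
  [208,215): 7 bp
  [215,223): 8 bp
  [223,232): 9 bp
  [232,242): 10 bp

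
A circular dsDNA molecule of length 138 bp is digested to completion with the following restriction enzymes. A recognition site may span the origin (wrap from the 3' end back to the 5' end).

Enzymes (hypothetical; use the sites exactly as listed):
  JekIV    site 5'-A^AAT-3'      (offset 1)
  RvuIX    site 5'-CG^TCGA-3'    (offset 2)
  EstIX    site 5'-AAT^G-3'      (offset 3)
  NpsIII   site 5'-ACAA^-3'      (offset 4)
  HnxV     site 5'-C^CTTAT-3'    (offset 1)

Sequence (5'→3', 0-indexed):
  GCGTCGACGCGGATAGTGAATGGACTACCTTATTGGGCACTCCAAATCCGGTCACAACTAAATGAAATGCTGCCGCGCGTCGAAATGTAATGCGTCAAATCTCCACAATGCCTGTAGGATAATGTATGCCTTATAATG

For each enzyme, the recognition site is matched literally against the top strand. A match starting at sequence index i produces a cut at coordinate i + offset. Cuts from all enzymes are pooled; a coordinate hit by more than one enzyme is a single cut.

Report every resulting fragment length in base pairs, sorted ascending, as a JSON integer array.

Scan for sites:
  JekIV AAAT/1: at [43, 59, 64, 82, 96] ⇒ [44, 60, 65, 83, 97]
  RvuIX CGTCGA/2: at [1, 77] ⇒ [3, 79]
  EstIX AATG/3: at [18, 60, 65, 83, 88, 106, 120, 134] ⇒ [21, 63, 68, 86, 91, 109, 123, 137]
  NpsIII ACAA/4: at [53, 104] ⇒ [57, 108]
  HnxV CCTTAT/1: at [27, 128] ⇒ [28, 129]

All cut coordinates (distinct, sorted): [3, 21, 28, 44, 57, 60, 63, 65, 68, 79, 83, 86, 91, 97, 108, 109, 123, 129, 137]

Fragments:
  3→21: 18 bp
  21→28: 7 bp
  28→44: 16 bp
  44→57: 13 bp
  57→60: 3 bp
  60→63: 3 bp
  63→65: 2 bp
  65→68: 3 bp
  68→79: 11 bp
  79→83: 4 bp
  83→86: 3 bp
  86→91: 5 bp
  91→97: 6 bp
  97→108: 11 bp
  108→109: 1 bp
  109→123: 14 bp
  123→129: 6 bp
  129→137: 8 bp
  137→3 (wrap): 138-137+3 = 4 bp

[1,2,3,3,3,3,4,4,5,6,6,7,8,11,11,13,14,16,18]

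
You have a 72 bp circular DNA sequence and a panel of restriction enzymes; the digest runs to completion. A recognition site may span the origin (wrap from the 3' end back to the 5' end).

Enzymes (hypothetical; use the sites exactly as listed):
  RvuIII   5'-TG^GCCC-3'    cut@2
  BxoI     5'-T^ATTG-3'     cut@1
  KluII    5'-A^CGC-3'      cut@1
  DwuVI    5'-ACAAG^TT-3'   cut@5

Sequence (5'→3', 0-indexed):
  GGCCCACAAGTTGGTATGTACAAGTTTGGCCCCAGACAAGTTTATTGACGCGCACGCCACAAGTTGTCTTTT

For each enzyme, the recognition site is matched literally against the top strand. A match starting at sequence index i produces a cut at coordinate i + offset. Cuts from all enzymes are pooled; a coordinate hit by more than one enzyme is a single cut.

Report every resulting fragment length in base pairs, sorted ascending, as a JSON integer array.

[3,4,5,6,9,9,10,12,14]

Per-enzyme occurrences:
  RvuIII (TGGCCC, off=2): starts [26, 71] → cuts [1, 28]
  BxoI (TATTG, off=1): starts [42] → cuts [43]
  KluII (ACGC, off=1): starts [47, 53] → cuts [48, 54]
  DwuVI (ACAAGTT, off=5): starts [5, 19, 35, 58] → cuts [10, 24, 40, 63]

Pooled cuts: [1, 10, 24, 28, 40, 43, 48, 54, 63]

Fragments:
  1→10: 9 bp
  10→24: 14 bp
  24→28: 4 bp
  28→40: 12 bp
  40→43: 3 bp
  43→48: 5 bp
  48→54: 6 bp
  54→63: 9 bp
  63→1 (wrap): 72-63+1 = 10 bp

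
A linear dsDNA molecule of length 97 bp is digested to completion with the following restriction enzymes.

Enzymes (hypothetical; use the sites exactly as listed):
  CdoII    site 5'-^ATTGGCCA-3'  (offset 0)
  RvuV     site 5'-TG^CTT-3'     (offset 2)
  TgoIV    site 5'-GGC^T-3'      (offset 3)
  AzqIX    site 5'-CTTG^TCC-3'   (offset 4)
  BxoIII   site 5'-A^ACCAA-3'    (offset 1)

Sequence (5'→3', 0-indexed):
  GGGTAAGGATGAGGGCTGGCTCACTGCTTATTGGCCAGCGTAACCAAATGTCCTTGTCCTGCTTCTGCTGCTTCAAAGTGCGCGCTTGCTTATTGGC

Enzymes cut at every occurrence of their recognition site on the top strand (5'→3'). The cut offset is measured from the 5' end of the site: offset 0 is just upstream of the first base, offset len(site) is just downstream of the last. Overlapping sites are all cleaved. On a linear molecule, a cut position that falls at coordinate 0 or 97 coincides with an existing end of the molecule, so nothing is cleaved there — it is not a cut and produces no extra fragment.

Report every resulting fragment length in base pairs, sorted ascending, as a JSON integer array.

Per-enzyme occurrences:
  CdoII ATTGGCCA/0: at [29] ⇒ [29]
  RvuV TGCTT/2: at [24, 59, 68, 86] ⇒ [26, 61, 70, 88]
  TgoIV GGCT/3: at [13, 17] ⇒ [16, 20]
  AzqIX CTTGTCC/4: at [52] ⇒ [56]
  BxoIII AACCAA/1: at [41] ⇒ [42]

Pooled cuts: [16, 20, 26, 29, 42, 56, 61, 70, 88]

Fragment lengths:
  [0,16): 16 bp
  [16,20): 4 bp
  [20,26): 6 bp
  [26,29): 3 bp
  [29,42): 13 bp
  [42,56): 14 bp
  [56,61): 5 bp
  [61,70): 9 bp
  [70,88): 18 bp
  [88,97): 9 bp

[3,4,5,6,9,9,13,14,16,18]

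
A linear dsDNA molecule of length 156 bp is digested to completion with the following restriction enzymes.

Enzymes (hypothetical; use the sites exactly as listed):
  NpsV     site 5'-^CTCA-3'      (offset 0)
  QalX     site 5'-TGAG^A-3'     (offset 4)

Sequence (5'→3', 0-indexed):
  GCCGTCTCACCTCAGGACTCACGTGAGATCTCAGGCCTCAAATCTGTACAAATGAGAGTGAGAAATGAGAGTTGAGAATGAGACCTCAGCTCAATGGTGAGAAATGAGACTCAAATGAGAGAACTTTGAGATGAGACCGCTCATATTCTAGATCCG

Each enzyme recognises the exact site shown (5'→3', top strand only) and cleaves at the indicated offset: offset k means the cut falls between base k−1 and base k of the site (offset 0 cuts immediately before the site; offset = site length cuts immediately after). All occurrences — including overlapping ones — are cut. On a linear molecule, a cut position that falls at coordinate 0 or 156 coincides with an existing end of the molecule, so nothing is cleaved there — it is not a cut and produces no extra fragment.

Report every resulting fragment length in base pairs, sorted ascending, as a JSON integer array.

[1,2,2,4,5,5,5,5,6,6,7,7,7,7,7,10,10,11,12,17,20]

Per-enzyme occurrences:
  NpsV CTCA/0: at [5, 10, 17, 29, 36, 84, 89, 109, 139] ⇒ [5, 10, 17, 29, 36, 84, 89, 109, 139]
  QalX TGAGA/4: at [23, 52, 58, 65, 72, 78, 97, 104, 115, 126, 131] ⇒ [27, 56, 62, 69, 76, 82, 101, 108, 119, 130, 135]

Pooled cuts: [5, 10, 17, 27, 29, 36, 56, 62, 69, 76, 82, 84, 89, 101, 108, 109, 119, 130, 135, 139]

Fragment lengths:
  [0,5): 5 bp
  [5,10): 5 bp
  [10,17): 7 bp
  [17,27): 10 bp
  [27,29): 2 bp
  [29,36): 7 bp
  [36,56): 20 bp
  [56,62): 6 bp
  [62,69): 7 bp
  [69,76): 7 bp
  [76,82): 6 bp
  [82,84): 2 bp
  [84,89): 5 bp
  [89,101): 12 bp
  [101,108): 7 bp
  [108,109): 1 bp
  [109,119): 10 bp
  [119,130): 11 bp
  [130,135): 5 bp
  [135,139): 4 bp
  [139,156): 17 bp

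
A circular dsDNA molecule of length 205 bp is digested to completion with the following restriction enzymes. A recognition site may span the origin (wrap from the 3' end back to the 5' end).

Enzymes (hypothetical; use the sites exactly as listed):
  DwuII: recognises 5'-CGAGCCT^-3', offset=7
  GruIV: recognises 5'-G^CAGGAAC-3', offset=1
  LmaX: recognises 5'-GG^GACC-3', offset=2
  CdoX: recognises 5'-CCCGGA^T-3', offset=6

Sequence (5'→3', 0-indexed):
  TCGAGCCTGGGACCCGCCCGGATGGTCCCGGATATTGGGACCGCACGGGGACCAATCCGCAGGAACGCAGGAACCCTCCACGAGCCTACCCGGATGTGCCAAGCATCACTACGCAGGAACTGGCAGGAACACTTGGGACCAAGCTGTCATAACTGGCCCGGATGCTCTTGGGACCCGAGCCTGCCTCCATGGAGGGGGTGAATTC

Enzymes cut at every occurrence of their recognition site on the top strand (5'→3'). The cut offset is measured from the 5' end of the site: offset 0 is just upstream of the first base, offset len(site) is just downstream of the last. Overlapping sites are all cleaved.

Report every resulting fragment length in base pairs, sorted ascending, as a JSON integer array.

Site scan:
  DwuII (CGAGCCT, off=7): starts [1, 80, 175] → cuts [8, 87, 182]
  GruIV (GCAGGAAC, off=1): starts [58, 66, 112, 122] → cuts [59, 67, 113, 123]
  LmaX (GGGACC, off=2): starts [8, 36, 47, 134, 169] → cuts [10, 38, 49, 136, 171]
  CdoX (CCCGGAT, off=6): starts [16, 26, 88, 156] → cuts [22, 32, 94, 162]

Pooled cuts: [8, 10, 22, 32, 38, 49, 59, 67, 87, 94, 113, 123, 136, 162, 171, 182]

Fragments:
  8→10: 2 bp
  10→22: 12 bp
  22→32: 10 bp
  32→38: 6 bp
  38→49: 11 bp
  49→59: 10 bp
  59→67: 8 bp
  67→87: 20 bp
  87→94: 7 bp
  94→113: 19 bp
  113→123: 10 bp
  123→136: 13 bp
  136→162: 26 bp
  162→171: 9 bp
  171→182: 11 bp
  182→8 (wrap): 205-182+8 = 31 bp

[2,6,7,8,9,10,10,10,11,11,12,13,19,20,26,31]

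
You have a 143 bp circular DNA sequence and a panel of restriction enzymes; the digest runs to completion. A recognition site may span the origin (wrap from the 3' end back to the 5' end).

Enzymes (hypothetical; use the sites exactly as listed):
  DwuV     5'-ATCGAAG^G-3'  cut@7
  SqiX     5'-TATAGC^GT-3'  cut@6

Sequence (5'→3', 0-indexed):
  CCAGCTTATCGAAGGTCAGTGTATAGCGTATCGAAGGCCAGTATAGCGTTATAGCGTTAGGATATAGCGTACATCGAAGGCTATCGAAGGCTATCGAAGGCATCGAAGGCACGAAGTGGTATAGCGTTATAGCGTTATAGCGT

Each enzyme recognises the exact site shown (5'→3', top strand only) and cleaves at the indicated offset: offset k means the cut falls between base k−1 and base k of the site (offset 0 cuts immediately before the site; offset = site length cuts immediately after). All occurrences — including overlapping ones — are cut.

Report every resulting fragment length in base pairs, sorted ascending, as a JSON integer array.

Site scan:
  DwuV (ATCGAAGG, off=7): starts [7, 29, 72, 82, 92, 101] → cuts [14, 36, 79, 89, 99, 108]
  SqiX (TATAGCGT, off=6): starts [21, 41, 49, 62, 119, 127, 135] → cuts [27, 47, 55, 68, 125, 133, 141]

All cut coordinates (distinct, sorted): [14, 27, 36, 47, 55, 68, 79, 89, 99, 108, 125, 133, 141]

Fragments:
  14→27: 13 bp
  27→36: 9 bp
  36→47: 11 bp
  47→55: 8 bp
  55→68: 13 bp
  68→79: 11 bp
  79→89: 10 bp
  89→99: 10 bp
  99→108: 9 bp
  108→125: 17 bp
  125→133: 8 bp
  133→141: 8 bp
  141→14 (wrap): 143-141+14 = 16 bp

[8,8,8,9,9,10,10,11,11,13,13,16,17]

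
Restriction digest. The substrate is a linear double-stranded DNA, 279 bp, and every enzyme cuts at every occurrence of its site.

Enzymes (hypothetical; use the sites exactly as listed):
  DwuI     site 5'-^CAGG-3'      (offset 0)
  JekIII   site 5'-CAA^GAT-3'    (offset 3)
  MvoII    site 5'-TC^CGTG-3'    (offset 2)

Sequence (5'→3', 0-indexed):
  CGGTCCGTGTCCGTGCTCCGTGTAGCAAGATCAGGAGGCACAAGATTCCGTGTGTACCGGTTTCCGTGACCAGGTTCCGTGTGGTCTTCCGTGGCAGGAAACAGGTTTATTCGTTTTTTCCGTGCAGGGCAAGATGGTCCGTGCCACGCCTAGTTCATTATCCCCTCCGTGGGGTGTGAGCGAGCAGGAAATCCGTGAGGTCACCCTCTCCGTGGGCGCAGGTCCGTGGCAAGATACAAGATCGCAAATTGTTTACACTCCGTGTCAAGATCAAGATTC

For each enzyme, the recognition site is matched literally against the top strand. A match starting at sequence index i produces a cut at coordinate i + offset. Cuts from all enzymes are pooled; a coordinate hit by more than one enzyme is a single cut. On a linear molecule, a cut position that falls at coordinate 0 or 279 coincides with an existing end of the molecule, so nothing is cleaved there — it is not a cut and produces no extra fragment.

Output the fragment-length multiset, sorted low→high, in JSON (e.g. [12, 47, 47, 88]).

Per-enzyme occurrences:
  DwuI CAGG/0: at [31, 70, 94, 101, 124, 184, 218] ⇒ [31, 70, 94, 101, 124, 184, 218]
  JekIII CAAGAT/3: at [25, 40, 129, 229, 236, 265, 271] ⇒ [28, 43, 132, 232, 239, 268, 274]
  MvoII TCCGTG/2: at [3, 9, 16, 46, 62, 75, 87, 118, 137, 165, 191, 208, 222, 258] ⇒ [5, 11, 18, 48, 64, 77, 89, 120, 139, 167, 193, 210, 224, 260]

All cut coordinates (distinct, sorted): [5, 11, 18, 28, 31, 43, 48, 64, 70, 77, 89, 94, 101, 120, 124, 132, 139, 167, 184, 193, 210, 218, 224, 232, 239, 260, 268, 274]

Fragments:
  [0,5): 5 bp
  [5,11): 6 bp
  [11,18): 7 bp
  [18,28): 10 bp
  [28,31): 3 bp
  [31,43): 12 bp
  [43,48): 5 bp
  [48,64): 16 bp
  [64,70): 6 bp
  [70,77): 7 bp
  [77,89): 12 bp
  [89,94): 5 bp
  [94,101): 7 bp
  [101,120): 19 bp
  [120,124): 4 bp
  [124,132): 8 bp
  [132,139): 7 bp
  [139,167): 28 bp
  [167,184): 17 bp
  [184,193): 9 bp
  [193,210): 17 bp
  [210,218): 8 bp
  [218,224): 6 bp
  [224,232): 8 bp
  [232,239): 7 bp
  [239,260): 21 bp
  [260,268): 8 bp
  [268,274): 6 bp
  [274,279): 5 bp

[3,4,5,5,5,5,6,6,6,6,7,7,7,7,7,8,8,8,8,9,10,12,12,16,17,17,19,21,28]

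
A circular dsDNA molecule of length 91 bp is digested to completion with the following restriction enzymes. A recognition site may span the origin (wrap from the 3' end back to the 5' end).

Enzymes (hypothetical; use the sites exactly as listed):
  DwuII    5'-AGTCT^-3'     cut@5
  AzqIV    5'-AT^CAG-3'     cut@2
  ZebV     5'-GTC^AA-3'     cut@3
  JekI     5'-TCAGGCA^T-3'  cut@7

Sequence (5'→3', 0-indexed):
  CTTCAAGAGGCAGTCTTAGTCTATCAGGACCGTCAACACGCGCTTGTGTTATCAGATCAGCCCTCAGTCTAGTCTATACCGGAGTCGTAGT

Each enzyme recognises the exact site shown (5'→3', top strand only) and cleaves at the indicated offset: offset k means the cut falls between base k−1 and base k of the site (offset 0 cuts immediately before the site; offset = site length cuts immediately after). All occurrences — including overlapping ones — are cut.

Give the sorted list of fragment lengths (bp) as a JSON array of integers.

Site scan:
  DwuII AGTCT/5: at [11, 17, 65, 70, 88] ⇒ [2, 16, 22, 70, 75]
  AzqIV ATCAG/2: at [22, 50, 55] ⇒ [24, 52, 57]
  ZebV GTCAA/3: at [31] ⇒ [34]
  JekI (TCAGGCAT, off=7): no sites

Pooled cuts: [2, 16, 22, 24, 34, 52, 57, 70, 75]

Fragment lengths:
  2→16: 14 bp
  16→22: 6 bp
  22→24: 2 bp
  24→34: 10 bp
  34→52: 18 bp
  52→57: 5 bp
  57→70: 13 bp
  70→75: 5 bp
  75→2 (wrap): 91-75+2 = 18 bp

[2,5,5,6,10,13,14,18,18]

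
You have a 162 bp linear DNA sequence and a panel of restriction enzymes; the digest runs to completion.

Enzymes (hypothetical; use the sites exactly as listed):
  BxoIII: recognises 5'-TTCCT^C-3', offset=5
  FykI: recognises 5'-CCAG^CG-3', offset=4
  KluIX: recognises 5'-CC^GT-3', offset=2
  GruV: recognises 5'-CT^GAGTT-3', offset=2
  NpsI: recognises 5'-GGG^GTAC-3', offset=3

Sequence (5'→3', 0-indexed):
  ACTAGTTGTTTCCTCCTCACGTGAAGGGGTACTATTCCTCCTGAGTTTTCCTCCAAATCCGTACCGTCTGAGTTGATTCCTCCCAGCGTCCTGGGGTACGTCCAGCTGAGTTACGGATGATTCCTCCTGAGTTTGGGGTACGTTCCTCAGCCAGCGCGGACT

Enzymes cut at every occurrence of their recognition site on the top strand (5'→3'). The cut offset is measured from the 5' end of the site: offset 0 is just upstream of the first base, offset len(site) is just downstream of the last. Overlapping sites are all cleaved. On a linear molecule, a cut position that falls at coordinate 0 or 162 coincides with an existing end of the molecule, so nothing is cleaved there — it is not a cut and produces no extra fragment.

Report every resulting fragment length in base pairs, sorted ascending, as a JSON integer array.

[3,3,4,5,5,7,8,8,9,9,10,10,11,12,12,14,14,18]

Site scan:
  BxoIII (TTCCTC, off=5): starts [9, 34, 47, 76, 120, 142] → cuts [14, 39, 52, 81, 125, 147]
  FykI (CCAGCG, off=4): starts [82, 150] → cuts [86, 154]
  KluIX (CCGT, off=2): starts [58, 63] → cuts [60, 65]
  GruV (CTGAGTT, off=2): starts [40, 67, 105, 126] → cuts [42, 69, 107, 128]
  NpsI (GGGGTAC, off=3): starts [25, 92, 134] → cuts [28, 95, 137]

All cut coordinates (distinct, sorted): [14, 28, 39, 42, 52, 60, 65, 69, 81, 86, 95, 107, 125, 128, 137, 147, 154]

Fragments:
  [0,14): 14 bp
  [14,28): 14 bp
  [28,39): 11 bp
  [39,42): 3 bp
  [42,52): 10 bp
  [52,60): 8 bp
  [60,65): 5 bp
  [65,69): 4 bp
  [69,81): 12 bp
  [81,86): 5 bp
  [86,95): 9 bp
  [95,107): 12 bp
  [107,125): 18 bp
  [125,128): 3 bp
  [128,137): 9 bp
  [137,147): 10 bp
  [147,154): 7 bp
  [154,162): 8 bp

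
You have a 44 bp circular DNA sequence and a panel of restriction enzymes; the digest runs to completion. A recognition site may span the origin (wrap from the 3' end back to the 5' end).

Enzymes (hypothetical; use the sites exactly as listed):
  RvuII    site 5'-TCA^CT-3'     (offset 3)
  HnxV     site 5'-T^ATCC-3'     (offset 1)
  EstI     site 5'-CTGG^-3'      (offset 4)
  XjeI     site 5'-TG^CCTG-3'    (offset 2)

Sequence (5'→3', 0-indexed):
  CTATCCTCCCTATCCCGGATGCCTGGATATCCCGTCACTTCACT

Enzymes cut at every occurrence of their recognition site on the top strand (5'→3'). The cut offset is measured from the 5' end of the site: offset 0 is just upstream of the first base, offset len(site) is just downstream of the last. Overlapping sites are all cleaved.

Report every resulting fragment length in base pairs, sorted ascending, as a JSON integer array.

[2,4,5,5,9,9,10]

Scan for sites:
  RvuII (TCACT, off=3): starts [34, 39] → cuts [37, 42]
  HnxV (TATCC, off=1): starts [1, 10, 27] → cuts [2, 11, 28]
  EstI (CTGG, off=4): starts [22] → cuts [26]
  XjeI (TGCCTG, off=2): starts [19] → cuts [21]

Pooled cuts: [2, 11, 21, 26, 28, 37, 42]

Fragment lengths:
  2→11: 9 bp
  11→21: 10 bp
  21→26: 5 bp
  26→28: 2 bp
  28→37: 9 bp
  37→42: 5 bp
  42→2 (wrap): 44-42+2 = 4 bp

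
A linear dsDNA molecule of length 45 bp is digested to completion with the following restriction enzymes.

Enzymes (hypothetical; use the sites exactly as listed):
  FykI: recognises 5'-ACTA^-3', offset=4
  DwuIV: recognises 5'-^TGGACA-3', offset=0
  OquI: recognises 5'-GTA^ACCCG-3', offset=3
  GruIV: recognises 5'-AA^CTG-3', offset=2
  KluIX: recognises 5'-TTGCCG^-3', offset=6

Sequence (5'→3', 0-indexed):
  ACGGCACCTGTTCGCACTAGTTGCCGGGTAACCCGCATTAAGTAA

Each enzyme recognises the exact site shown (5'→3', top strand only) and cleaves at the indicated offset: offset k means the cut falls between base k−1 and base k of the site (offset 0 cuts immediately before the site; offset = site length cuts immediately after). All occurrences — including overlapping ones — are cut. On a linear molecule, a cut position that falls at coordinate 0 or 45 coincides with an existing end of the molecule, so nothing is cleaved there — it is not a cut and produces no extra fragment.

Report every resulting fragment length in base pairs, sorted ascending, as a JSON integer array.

[4,7,15,19]

Scan for sites:
  FykI (ACTA, off=4): starts [15] → cuts [19]
  DwuIV (TGGACA, off=0): no sites
  OquI (GTAACCCG, off=3): starts [27] → cuts [30]
  GruIV (AACTG, off=2): no sites
  KluIX (TTGCCG, off=6): starts [20] → cuts [26]

Pooled cuts: [19, 26, 30]

Fragment lengths:
  [0,19): 19 bp
  [19,26): 7 bp
  [26,30): 4 bp
  [30,45): 15 bp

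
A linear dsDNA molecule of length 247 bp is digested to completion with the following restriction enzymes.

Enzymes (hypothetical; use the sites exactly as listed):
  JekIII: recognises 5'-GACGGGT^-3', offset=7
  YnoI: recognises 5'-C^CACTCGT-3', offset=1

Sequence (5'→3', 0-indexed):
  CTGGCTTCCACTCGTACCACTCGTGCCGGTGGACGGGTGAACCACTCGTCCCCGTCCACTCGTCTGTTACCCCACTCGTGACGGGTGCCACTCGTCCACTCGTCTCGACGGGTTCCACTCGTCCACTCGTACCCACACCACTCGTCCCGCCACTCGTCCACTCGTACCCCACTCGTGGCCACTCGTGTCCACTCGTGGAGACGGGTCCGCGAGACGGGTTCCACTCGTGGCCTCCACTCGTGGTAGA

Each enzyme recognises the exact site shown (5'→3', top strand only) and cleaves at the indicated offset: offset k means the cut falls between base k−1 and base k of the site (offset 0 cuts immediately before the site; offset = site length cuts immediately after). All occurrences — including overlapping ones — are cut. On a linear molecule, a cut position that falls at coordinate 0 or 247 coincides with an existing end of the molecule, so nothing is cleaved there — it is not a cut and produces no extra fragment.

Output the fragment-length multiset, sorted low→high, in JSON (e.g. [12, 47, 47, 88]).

Site scan:
  JekIII (GACGGGT, off=7): starts [31, 79, 106, 199, 212] → cuts [38, 86, 113, 206, 219]
  YnoI (CCACTCGT, off=1): starts [7, 16, 41, 55, 71, 87, 95, 114, 122, 137, 149, 157, 168, 178, 188, 220, 233] → cuts [8, 17, 42, 56, 72, 88, 96, 115, 123, 138, 150, 158, 169, 179, 189, 221, 234]

All cut coordinates (distinct, sorted): [8, 17, 38, 42, 56, 72, 86, 88, 96, 113, 115, 123, 138, 150, 158, 169, 179, 189, 206, 219, 221, 234]

Fragments:
  [0,8): 8 bp
  [8,17): 9 bp
  [17,38): 21 bp
  [38,42): 4 bp
  [42,56): 14 bp
  [56,72): 16 bp
  [72,86): 14 bp
  [86,88): 2 bp
  [88,96): 8 bp
  [96,113): 17 bp
  [113,115): 2 bp
  [115,123): 8 bp
  [123,138): 15 bp
  [138,150): 12 bp
  [150,158): 8 bp
  [158,169): 11 bp
  [169,179): 10 bp
  [179,189): 10 bp
  [189,206): 17 bp
  [206,219): 13 bp
  [219,221): 2 bp
  [221,234): 13 bp
  [234,247): 13 bp

[2,2,2,4,8,8,8,8,9,10,10,11,12,13,13,13,14,14,15,16,17,17,21]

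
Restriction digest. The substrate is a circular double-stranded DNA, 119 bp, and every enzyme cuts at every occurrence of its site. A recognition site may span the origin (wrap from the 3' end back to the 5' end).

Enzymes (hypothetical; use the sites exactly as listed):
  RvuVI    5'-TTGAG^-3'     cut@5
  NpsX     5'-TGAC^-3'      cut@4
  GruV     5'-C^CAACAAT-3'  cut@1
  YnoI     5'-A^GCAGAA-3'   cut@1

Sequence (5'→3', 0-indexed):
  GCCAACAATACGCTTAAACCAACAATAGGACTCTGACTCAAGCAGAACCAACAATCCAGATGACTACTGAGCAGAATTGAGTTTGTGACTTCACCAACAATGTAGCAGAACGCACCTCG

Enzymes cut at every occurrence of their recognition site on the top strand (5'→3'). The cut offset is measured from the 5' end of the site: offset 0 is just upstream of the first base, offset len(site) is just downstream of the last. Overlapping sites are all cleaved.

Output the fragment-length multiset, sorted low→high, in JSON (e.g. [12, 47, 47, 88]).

[4,5,6,7,8,10,11,16,17,17,18]

Site scan:
  RvuVI (TTGAG, off=5): starts [76] → cuts [81]
  NpsX (TGAC, off=4): starts [33, 60, 85] → cuts [37, 64, 89]
  GruV (CCAACAAT, off=1): starts [1, 18, 47, 93] → cuts [2, 19, 48, 94]
  YnoI (AGCAGAA, off=1): starts [40, 69, 103] → cuts [41, 70, 104]

All cut coordinates (distinct, sorted): [2, 19, 37, 41, 48, 64, 70, 81, 89, 94, 104]

Fragment lengths:
  2→19: 17 bp
  19→37: 18 bp
  37→41: 4 bp
  41→48: 7 bp
  48→64: 16 bp
  64→70: 6 bp
  70→81: 11 bp
  81→89: 8 bp
  89→94: 5 bp
  94→104: 10 bp
  104→2 (wrap): 119-104+2 = 17 bp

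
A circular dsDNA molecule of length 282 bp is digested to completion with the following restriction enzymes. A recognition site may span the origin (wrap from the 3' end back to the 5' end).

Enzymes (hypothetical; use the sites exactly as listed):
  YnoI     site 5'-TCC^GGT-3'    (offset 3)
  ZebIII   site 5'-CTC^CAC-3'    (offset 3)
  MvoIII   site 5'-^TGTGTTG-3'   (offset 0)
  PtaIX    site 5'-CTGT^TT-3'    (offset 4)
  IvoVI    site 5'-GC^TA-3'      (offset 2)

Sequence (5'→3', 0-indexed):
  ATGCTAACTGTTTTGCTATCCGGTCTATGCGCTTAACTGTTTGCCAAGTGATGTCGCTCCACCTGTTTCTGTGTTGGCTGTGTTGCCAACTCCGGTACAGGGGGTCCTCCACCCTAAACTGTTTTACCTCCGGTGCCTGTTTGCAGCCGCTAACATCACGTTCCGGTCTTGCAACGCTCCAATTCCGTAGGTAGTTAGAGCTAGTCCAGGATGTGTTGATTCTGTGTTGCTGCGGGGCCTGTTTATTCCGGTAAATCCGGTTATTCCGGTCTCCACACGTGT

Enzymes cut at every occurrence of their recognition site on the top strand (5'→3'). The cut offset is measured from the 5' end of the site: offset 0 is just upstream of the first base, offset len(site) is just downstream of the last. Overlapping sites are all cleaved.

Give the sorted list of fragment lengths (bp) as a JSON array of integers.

Per-enzyme occurrences:
  YnoI TCCGGT/3: at [18, 90, 128, 161, 246, 255, 264] ⇒ [21, 93, 131, 164, 249, 258, 267]
  ZebIII CTCCAC/3: at [56, 106, 270] ⇒ [59, 109, 273]
  MvoIII TGTGTTG/0: at [69, 78, 211, 222] ⇒ [69, 78, 211, 222]
  PtaIX CTGTTT/4: at [7, 36, 62, 118, 136, 238] ⇒ [11, 40, 66, 122, 140, 242]
  IvoVI GCTA/2: at [2, 14, 148, 199] ⇒ [4, 16, 150, 201]

All cut coordinates (distinct, sorted): [4, 11, 16, 21, 40, 59, 66, 69, 78, 93, 109, 122, 131, 140, 150, 164, 201, 211, 222, 242, 249, 258, 267, 273]

Fragments:
  4→11: 7 bp
  11→16: 5 bp
  16→21: 5 bp
  21→40: 19 bp
  40→59: 19 bp
  59→66: 7 bp
  66→69: 3 bp
  69→78: 9 bp
  78→93: 15 bp
  93→109: 16 bp
  109→122: 13 bp
  122→131: 9 bp
  131→140: 9 bp
  140→150: 10 bp
  150→164: 14 bp
  164→201: 37 bp
  201→211: 10 bp
  211→222: 11 bp
  222→242: 20 bp
  242→249: 7 bp
  249→258: 9 bp
  258→267: 9 bp
  267→273: 6 bp
  273→4 (wrap): 282-273+4 = 13 bp

[3,5,5,6,7,7,7,9,9,9,9,9,10,10,11,13,13,14,15,16,19,19,20,37]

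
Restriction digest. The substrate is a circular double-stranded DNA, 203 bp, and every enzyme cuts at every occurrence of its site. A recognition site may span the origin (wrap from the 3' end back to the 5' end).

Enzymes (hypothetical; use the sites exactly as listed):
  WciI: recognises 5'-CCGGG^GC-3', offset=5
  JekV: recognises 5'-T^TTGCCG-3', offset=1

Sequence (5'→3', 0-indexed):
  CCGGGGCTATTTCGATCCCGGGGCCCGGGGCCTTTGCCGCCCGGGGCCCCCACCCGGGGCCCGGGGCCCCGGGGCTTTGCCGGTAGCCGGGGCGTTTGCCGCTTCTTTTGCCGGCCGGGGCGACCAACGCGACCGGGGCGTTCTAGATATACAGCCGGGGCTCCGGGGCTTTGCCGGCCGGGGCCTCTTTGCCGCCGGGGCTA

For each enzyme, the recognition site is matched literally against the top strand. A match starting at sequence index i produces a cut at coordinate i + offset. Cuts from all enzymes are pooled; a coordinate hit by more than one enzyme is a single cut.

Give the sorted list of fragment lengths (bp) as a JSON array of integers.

Per-enzyme occurrences:
  WciI CCGGGGC/5: at [0, 17, 24, 40, 53, 60, 68, 86, 114, 132, 154, 162, 177, 194] ⇒ [5, 22, 29, 45, 58, 65, 73, 91, 119, 137, 159, 167, 182, 199]
  JekV TTTGCCG/1: at [32, 75, 94, 106, 169, 187] ⇒ [33, 76, 95, 107, 170, 188]

Pooled cuts: [5, 22, 29, 33, 45, 58, 65, 73, 76, 91, 95, 107, 119, 137, 159, 167, 170, 182, 188, 199]

Fragments:
  5→22: 17 bp
  22→29: 7 bp
  29→33: 4 bp
  33→45: 12 bp
  45→58: 13 bp
  58→65: 7 bp
  65→73: 8 bp
  73→76: 3 bp
  76→91: 15 bp
  91→95: 4 bp
  95→107: 12 bp
  107→119: 12 bp
  119→137: 18 bp
  137→159: 22 bp
  159→167: 8 bp
  167→170: 3 bp
  170→182: 12 bp
  182→188: 6 bp
  188→199: 11 bp
  199→5 (wrap): 203-199+5 = 9 bp

[3,3,4,4,6,7,7,8,8,9,11,12,12,12,12,13,15,17,18,22]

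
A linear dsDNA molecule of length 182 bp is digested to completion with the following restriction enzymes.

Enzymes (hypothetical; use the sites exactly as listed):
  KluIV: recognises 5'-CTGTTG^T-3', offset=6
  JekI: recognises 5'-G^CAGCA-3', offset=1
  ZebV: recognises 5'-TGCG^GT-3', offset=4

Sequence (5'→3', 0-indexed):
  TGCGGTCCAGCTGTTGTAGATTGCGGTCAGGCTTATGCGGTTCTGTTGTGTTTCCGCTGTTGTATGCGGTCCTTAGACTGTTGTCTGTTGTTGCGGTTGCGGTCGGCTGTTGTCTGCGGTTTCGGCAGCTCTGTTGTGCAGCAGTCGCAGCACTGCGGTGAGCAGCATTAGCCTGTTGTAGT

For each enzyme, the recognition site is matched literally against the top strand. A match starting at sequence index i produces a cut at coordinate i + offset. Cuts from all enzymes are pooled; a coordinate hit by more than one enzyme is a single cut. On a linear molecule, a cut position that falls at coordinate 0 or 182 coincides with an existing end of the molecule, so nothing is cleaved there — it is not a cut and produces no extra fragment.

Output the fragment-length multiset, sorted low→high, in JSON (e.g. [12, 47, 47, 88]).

Per-enzyme occurrences:
  KluIV CTGTTGT/6: at [10, 42, 56, 77, 84, 106, 130, 172] ⇒ [16, 48, 62, 83, 90, 112, 136, 178]
  JekI GCAGCA/1: at [137, 146, 161] ⇒ [138, 147, 162]
  ZebV TGCGGT/4: at [0, 21, 35, 64, 91, 97, 114, 153] ⇒ [4, 25, 39, 68, 95, 101, 118, 157]

Pooled cuts: [4, 16, 25, 39, 48, 62, 68, 83, 90, 95, 101, 112, 118, 136, 138, 147, 157, 162, 178]

Fragments:
  [0,4): 4 bp
  [4,16): 12 bp
  [16,25): 9 bp
  [25,39): 14 bp
  [39,48): 9 bp
  [48,62): 14 bp
  [62,68): 6 bp
  [68,83): 15 bp
  [83,90): 7 bp
  [90,95): 5 bp
  [95,101): 6 bp
  [101,112): 11 bp
  [112,118): 6 bp
  [118,136): 18 bp
  [136,138): 2 bp
  [138,147): 9 bp
  [147,157): 10 bp
  [157,162): 5 bp
  [162,178): 16 bp
  [178,182): 4 bp

[2,4,4,5,5,6,6,6,7,9,9,9,10,11,12,14,14,15,16,18]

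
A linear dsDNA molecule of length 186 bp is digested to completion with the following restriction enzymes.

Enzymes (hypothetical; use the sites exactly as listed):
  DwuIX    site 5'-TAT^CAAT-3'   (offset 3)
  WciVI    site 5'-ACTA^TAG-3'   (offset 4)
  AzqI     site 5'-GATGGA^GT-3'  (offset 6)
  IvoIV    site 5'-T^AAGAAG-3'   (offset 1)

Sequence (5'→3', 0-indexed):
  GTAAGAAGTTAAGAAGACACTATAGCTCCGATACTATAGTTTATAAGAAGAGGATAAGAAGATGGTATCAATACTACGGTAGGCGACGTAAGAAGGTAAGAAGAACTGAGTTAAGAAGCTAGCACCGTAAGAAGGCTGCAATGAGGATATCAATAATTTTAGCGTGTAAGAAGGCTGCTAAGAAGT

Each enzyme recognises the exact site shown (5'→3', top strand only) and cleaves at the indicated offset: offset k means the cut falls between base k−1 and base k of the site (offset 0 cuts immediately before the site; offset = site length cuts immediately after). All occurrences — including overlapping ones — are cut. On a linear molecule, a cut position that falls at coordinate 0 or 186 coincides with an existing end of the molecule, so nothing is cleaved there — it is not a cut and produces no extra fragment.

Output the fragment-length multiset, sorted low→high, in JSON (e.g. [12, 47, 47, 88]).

Scan for sites:
  DwuIX TATCAAT/3: at [65, 147] ⇒ [68, 150]
  WciVI ACTATAG/4: at [18, 32] ⇒ [22, 36]
  AzqI (GATGGAGT, off=6): no sites
  IvoIV TAAGAAG/1: at [1, 9, 43, 54, 88, 96, 111, 127, 166, 178] ⇒ [2, 10, 44, 55, 89, 97, 112, 128, 167, 179]

All cut coordinates (distinct, sorted): [2, 10, 22, 36, 44, 55, 68, 89, 97, 112, 128, 150, 167, 179]

Fragments:
  [0,2): 2 bp
  [2,10): 8 bp
  [10,22): 12 bp
  [22,36): 14 bp
  [36,44): 8 bp
  [44,55): 11 bp
  [55,68): 13 bp
  [68,89): 21 bp
  [89,97): 8 bp
  [97,112): 15 bp
  [112,128): 16 bp
  [128,150): 22 bp
  [150,167): 17 bp
  [167,179): 12 bp
  [179,186): 7 bp

[2,7,8,8,8,11,12,12,13,14,15,16,17,21,22]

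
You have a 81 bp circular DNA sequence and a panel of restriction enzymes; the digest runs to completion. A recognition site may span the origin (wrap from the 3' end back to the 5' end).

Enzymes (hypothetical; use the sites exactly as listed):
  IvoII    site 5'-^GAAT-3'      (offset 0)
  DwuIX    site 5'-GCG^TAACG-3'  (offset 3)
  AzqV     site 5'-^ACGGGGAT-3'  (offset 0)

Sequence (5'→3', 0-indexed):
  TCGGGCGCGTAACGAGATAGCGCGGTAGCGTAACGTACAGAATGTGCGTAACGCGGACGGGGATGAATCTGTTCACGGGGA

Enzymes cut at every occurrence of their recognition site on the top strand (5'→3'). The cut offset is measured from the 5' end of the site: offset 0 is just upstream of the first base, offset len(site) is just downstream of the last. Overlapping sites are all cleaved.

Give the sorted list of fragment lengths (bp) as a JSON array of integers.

[8,8,9,9,10,16,21]

Scan for sites:
  IvoII GAAT/0: at [39, 64] ⇒ [39, 64]
  DwuIX GCGTAACG/3: at [6, 27, 45] ⇒ [9, 30, 48]
  AzqV ACGGGGAT/0: at [56, 74] ⇒ [56, 74]

Pooled cuts: [9, 30, 39, 48, 56, 64, 74]

Fragments:
  9→30: 21 bp
  30→39: 9 bp
  39→48: 9 bp
  48→56: 8 bp
  56→64: 8 bp
  64→74: 10 bp
  74→9 (wrap): 81-74+9 = 16 bp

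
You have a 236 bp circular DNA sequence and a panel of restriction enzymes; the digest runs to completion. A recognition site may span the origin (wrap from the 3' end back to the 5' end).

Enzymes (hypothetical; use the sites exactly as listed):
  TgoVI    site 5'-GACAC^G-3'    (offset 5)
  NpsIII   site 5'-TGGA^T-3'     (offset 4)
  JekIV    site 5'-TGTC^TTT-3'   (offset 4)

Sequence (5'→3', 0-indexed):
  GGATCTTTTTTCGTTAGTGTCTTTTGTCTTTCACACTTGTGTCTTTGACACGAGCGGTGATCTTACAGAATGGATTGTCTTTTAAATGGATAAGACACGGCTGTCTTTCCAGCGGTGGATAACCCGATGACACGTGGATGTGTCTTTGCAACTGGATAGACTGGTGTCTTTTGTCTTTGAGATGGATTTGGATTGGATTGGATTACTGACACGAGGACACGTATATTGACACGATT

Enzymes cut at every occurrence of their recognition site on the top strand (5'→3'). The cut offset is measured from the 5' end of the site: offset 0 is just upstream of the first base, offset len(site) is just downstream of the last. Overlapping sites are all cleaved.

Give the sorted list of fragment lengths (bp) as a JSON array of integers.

Site scan:
  TgoVI GACACG/5: at [46, 93, 128, 207, 215, 227] ⇒ [51, 98, 133, 212, 220, 232]
  NpsIII TGGAT/4: at [70, 86, 115, 134, 152, 182, 188, 193, 198, 235] ⇒ [3, 74, 90, 119, 138, 156, 186, 192, 197, 202]
  JekIV TGTCTTT/4: at [17, 24, 39, 75, 101, 140, 164, 171] ⇒ [21, 28, 43, 79, 105, 144, 168, 175]

Pooled cuts: [3, 21, 28, 43, 51, 74, 79, 90, 98, 105, 119, 133, 138, 144, 156, 168, 175, 186, 192, 197, 202, 212, 220, 232]

Fragment lengths:
  3→21: 18 bp
  21→28: 7 bp
  28→43: 15 bp
  43→51: 8 bp
  51→74: 23 bp
  74→79: 5 bp
  79→90: 11 bp
  90→98: 8 bp
  98→105: 7 bp
  105→119: 14 bp
  119→133: 14 bp
  133→138: 5 bp
  138→144: 6 bp
  144→156: 12 bp
  156→168: 12 bp
  168→175: 7 bp
  175→186: 11 bp
  186→192: 6 bp
  192→197: 5 bp
  197→202: 5 bp
  202→212: 10 bp
  212→220: 8 bp
  220→232: 12 bp
  232→3 (wrap): 236-232+3 = 7 bp

[5,5,5,5,6,6,7,7,7,7,8,8,8,10,11,11,12,12,12,14,14,15,18,23]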